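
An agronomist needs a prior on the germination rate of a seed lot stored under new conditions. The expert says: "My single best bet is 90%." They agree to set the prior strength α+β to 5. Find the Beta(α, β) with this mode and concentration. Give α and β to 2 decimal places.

α = 3.70, β = 1.30

For α,β > 1 the Beta mode is (α−1)/(α+β−2). With α+β = 5, the mode is (α−1)/3.
Set (α−1)/3 = 0.9 → α = 1 + 0.9·3 = 3.70.
β = 5 − α = 1.30.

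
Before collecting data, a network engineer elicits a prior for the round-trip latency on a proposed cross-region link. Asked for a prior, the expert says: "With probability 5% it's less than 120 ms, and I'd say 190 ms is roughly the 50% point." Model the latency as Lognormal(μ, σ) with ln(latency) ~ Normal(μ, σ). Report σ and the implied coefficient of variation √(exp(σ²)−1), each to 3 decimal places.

σ ≈ 0.279, CV ≈ 0.285

If T ~ Lognormal(μ,σ) then ln T ~ Normal(μ,σ), so the p-quantile of ln T is μ + z_p·σ.
ln(120) = 4.787 and ln(190) = 5.247; z_{0.05} = -1.645, z_{0.5} = 0.
σ = (5.247 − 4.787)/(0 − (-1.645)) = 0.279.
μ = 4.787 − (-1.645)·0.279 = 5.247.
CV = √(exp(σ²)−1) = √(exp(0.0781)−1) = 0.285.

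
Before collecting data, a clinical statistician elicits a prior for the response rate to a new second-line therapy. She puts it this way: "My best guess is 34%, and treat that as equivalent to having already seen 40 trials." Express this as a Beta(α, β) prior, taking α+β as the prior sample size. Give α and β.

α = 13.6, β = 26.4

Under the effective-sample-size interpretation, Beta(α, β) has prior mean α/(α+β) and prior sample size α+β.
So α+β = 40 and α/(α+β) = 0.34, giving α = 0.34·40 = 13.6 and β = 40 − 13.6 = 26.4.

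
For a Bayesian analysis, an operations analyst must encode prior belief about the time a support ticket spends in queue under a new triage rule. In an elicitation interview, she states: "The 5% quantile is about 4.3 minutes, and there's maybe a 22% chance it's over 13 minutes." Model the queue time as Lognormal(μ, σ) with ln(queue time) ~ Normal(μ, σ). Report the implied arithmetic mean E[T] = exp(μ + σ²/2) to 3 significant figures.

E[T] ≈ 10.1 minutes

If T ~ Lognormal(μ,σ) then ln T ~ Normal(μ,σ), so the p-quantile of ln T is μ + z_p·σ.
ln(4.3) = 1.459 and ln(13) = 2.565; z_{0.05} = -1.645, z_{0.78} = 0.7722.
σ = (2.565 − 1.459)/(0.7722 − (-1.645)) = 0.458.
μ = 1.459 − (-1.645)·0.458 = 2.211.
E[T] = exp(μ + σ²/2) = exp(2.211 + 0.1048) = 10.1 minutes.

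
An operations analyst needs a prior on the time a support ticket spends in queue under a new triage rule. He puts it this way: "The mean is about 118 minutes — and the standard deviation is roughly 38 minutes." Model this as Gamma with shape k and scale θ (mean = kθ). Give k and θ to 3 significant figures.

k ≈ 9.64, θ ≈ 12.2

For Gamma(k, scale θ): mean = kθ, variance = kθ², so CV = 1/√k.
CV = SD/mean = 38/118 = 0.322, hence k = 1/CV² = 9.64.
Then θ = mean/k = 118/9.64 = 12.2.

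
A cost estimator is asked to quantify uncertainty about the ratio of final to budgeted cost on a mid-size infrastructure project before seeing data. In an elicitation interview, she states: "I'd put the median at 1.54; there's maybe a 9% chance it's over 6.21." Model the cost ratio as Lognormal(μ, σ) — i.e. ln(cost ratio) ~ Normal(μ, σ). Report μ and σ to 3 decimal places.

μ ≈ 0.432, σ ≈ 1.040

If T ~ Lognormal(μ,σ) then ln T ~ Normal(μ,σ), so the p-quantile of ln T is μ + z_p·σ.
ln(1.54) = 0.4318 and ln(6.21) = 1.826; z_{0.5} = 0, z_{0.91} = 1.341.
σ = (1.826 − 0.4318)/(1.341 − (0)) = 1.040.
μ = 0.4318 − (0)·1.040 = 0.432.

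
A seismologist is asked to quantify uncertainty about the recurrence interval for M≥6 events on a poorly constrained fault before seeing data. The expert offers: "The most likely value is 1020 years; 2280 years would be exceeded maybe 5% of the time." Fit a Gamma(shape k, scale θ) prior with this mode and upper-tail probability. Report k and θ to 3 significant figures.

k ≈ 5.25, θ ≈ 240

Gamma(k,θ) with k>1 has mode (k−1)θ, so θ = 1020/(k−1).
Need P(X < 2280) = 0.95 with θ tied to k this way. Start at k = 2, θ = 1020: P(X<2280) ≈ 0.654.
Too low — raise k to concentrate. Iterating converges to k ≈ 5.25.
Then θ = 1020/(5.25−1) ≈ 240.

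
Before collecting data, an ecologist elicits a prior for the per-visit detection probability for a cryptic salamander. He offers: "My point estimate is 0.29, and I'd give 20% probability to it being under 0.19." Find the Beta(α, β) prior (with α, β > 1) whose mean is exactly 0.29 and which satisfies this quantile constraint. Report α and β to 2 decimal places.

α ≈ 4.39, β ≈ 10.75

With mean 0.29 fixed, write α = 0.29s, β = 0.71s where s = α+β.
Need P(θ < 0.19) = 0.2 under Beta(0.29s, 0.71s). Normal approximation: (q−m)/√(m(1−m)/s) ≈ z_{0.2} = -0.842, so s ≈ 0.29·0.71·(-0.842)²/(0.19−0.29)² = 14.6.
At s = 14.6: P(θ<0.19) ≈ 0.205. Adjusting to match 0.2 gives s ≈ 15.13.
So α = 0.29·15.13 ≈ 4.39, β = 0.71·15.13 ≈ 10.75.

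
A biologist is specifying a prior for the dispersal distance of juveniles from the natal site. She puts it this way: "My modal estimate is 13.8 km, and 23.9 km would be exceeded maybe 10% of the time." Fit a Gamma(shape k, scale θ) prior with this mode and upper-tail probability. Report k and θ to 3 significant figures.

Gamma(k,θ) with k>1 has mode (k−1)θ, so θ = 13.8/(k−1).
Need P(X < 23.9) = 0.9 with θ tied to k this way. Start at k = 2, θ = 13.8: P(X<23.9) ≈ 0.517.
Too low — raise k to concentrate. Iterating converges to k ≈ 7.29.
Then θ = 13.8/(7.29−1) ≈ 2.19.

k ≈ 7.29, θ ≈ 2.19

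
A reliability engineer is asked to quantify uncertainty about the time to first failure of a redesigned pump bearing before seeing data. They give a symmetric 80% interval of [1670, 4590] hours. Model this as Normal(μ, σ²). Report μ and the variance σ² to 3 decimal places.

A symmetric 80% interval runs μ ± z·σ with z = 1.282.
Half-width = 1460, so σ = 1460/1.282 = 1139.2441 and σ² = 1297877.013.
μ is the interval midpoint, 3130.000.

μ = 3130.000, σ² = 1297877.013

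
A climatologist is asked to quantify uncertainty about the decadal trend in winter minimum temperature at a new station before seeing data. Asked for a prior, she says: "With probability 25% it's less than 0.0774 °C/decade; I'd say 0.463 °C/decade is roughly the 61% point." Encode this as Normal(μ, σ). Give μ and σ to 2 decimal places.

μ = 0.35, σ = 0.40

The p-quantile of Normal(μ,σ) is μ + z_p·σ, with z_{0.25} = -0.6745 and z_{0.61} = 0.2793.
Eliminate σ: μ = (z₂·x₁ − z₁·x₂)/(z₂ − z₁) = (0.2793·0.0774 − (-0.6745)·0.463)/0.9538 = 0.35.
Then σ = (x₂ − x₁)/(z₂ − z₁) = (0.463 − 0.0774)/0.9538 = 0.40.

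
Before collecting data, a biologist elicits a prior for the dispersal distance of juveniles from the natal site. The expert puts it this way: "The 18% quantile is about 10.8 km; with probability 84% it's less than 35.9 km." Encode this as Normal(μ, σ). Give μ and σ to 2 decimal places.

For Normal(μ,σ), the p-quantile is μ + z_p·σ. Here z_{0.18} = -0.9154, z_{0.84} = 0.9945.
So 10.8 = μ − 0.9154σ and 35.9 = μ + 0.9945σ.
Subtracting: σ = (35.9 − 10.8)/(0.9945 − (-0.9154)) = 13.14.
Then μ = 10.8 − (-0.9154)·13.14 = 22.83.

μ = 22.83, σ = 13.14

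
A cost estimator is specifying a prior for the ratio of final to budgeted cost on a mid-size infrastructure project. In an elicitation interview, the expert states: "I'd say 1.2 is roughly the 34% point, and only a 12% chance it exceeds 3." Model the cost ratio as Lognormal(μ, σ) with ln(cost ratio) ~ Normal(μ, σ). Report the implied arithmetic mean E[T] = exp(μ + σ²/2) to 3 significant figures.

E[T] ≈ 1.8

If T ~ Lognormal(μ,σ) then ln T ~ Normal(μ,σ), so the p-quantile of ln T is μ + z_p·σ.
ln(1.2) = 0.1823 and ln(3) = 1.099; z_{0.34} = -0.4125, z_{0.88} = 1.175.
σ = (1.099 − 0.1823)/(1.175 − (-0.4125)) = 0.577.
μ = 0.1823 − (-0.4125)·0.577 = 0.420.
E[T] = exp(μ + σ²/2) = exp(0.420 + 0.1666) = 1.8.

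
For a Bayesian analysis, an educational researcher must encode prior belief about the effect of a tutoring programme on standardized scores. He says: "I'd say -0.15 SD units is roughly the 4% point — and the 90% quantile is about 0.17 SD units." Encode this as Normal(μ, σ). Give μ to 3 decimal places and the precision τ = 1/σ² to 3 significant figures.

μ = 0.035, τ = 89.8

For Normal(μ,σ), the p-quantile is μ + z_p·σ. Here z_{0.04} = -1.751, z_{0.9} = 1.282.
So -0.15 = μ − 1.751σ and 0.17 = μ + 1.282σ.
Subtracting: σ = (0.17 − -0.15)/(1.282 − (-1.751)) = 0.106.
Then μ = -0.15 − (-1.751)·0.106 = 0.035.
Precision τ = 1/σ² = 1/0.1055² = 89.8.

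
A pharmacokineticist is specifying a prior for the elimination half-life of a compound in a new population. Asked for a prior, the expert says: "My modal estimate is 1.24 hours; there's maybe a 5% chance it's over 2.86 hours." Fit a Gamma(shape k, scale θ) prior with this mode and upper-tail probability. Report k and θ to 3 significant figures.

Gamma(k,θ) with k>1 has mode (k−1)θ, so θ = 1.24/(k−1).
Need P(X < 2.86) = 0.95 with θ tied to k this way. Start at k = 2, θ = 1.24: P(X<2.86) ≈ 0.671.
Too low — raise k to concentrate. Iterating converges to k ≈ 4.92.
Then θ = 1.24/(4.92−1) ≈ 0.316.

k ≈ 4.92, θ ≈ 0.316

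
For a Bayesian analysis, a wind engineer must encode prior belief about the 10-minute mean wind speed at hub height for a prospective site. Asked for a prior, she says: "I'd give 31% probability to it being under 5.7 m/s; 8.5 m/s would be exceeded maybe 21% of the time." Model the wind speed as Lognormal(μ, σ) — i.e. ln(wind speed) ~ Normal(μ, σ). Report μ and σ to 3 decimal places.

If T ~ Lognormal(μ,σ) then ln T ~ Normal(μ,σ), so the p-quantile of ln T is μ + z_p·σ.
ln(5.7) = 1.74 and ln(8.5) = 2.14; z_{0.31} = -0.4959, z_{0.79} = 0.8064.
σ = (2.14 − 1.74)/(0.8064 − (-0.4959)) = 0.307.
μ = 1.74 − (-0.4959)·0.307 = 1.893.

μ ≈ 1.893, σ ≈ 0.307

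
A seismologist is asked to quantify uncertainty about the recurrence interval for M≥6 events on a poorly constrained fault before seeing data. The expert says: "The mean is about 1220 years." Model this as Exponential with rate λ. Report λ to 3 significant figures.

Exponential mean = 1/λ, so λ = 1/1220.0 = 0.00082.

λ ≈ 0.00082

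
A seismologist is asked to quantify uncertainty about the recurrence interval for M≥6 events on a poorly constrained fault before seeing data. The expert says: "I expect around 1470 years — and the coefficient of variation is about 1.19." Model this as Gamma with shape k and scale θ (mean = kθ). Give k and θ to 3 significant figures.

For Gamma(k, scale θ): mean = kθ, variance = kθ², so CV = 1/√k.
CV = 1.19, hence k = 1/CV² = 0.706.
Then θ = mean/k = 1470/0.706 = 2080.

k ≈ 0.706, θ ≈ 2080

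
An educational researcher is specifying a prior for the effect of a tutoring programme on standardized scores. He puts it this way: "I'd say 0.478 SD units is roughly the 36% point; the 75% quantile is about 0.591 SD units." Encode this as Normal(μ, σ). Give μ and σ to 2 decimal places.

μ = 0.52, σ = 0.11

For Normal(μ,σ), the p-quantile is μ + z_p·σ. Here z_{0.36} = -0.3585, z_{0.75} = 0.6745.
So 0.478 = μ − 0.3585σ and 0.591 = μ + 0.6745σ.
Subtracting: σ = (0.591 − 0.478)/(0.6745 − (-0.3585)) = 0.11.
Then μ = 0.478 − (-0.3585)·0.11 = 0.52.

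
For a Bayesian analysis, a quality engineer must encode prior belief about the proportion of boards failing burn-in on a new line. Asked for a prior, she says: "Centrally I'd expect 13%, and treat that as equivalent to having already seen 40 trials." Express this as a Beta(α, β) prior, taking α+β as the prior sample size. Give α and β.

α = 5.2, β = 34.8

Under the effective-sample-size interpretation, Beta(α, β) has prior mean α/(α+β) and prior sample size α+β.
So α+β = 40 and α/(α+β) = 0.13, giving α = 0.13·40 = 5.2 and β = 40 − 5.2 = 34.8.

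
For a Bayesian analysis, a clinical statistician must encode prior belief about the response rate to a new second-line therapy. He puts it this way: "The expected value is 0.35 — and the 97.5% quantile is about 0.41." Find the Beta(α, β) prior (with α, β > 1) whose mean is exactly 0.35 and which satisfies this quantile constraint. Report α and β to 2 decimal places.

With mean 0.35 fixed, write α = 0.35s, β = 0.65s where s = α+β.
Need P(θ < 0.41) = 0.975 under Beta(0.35s, 0.65s). Normal approximation: (q−m)/√(m(1−m)/s) ≈ z_{0.975} = 1.96, so s ≈ 0.35·0.65·(1.96)²/(0.41−0.35)² = 242.8.
At s = 242.8: P(θ<0.41) ≈ 0.973. Adjusting to match 0.975 gives s ≈ 250.70.
So α = 0.35·250.70 ≈ 87.75, β = 0.65·250.70 ≈ 162.96.

α ≈ 87.75, β ≈ 162.96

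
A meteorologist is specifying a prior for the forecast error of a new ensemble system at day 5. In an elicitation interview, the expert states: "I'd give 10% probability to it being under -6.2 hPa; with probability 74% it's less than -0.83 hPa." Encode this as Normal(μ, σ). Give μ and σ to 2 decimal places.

μ = -2.62, σ = 2.79

The p-quantile of Normal(μ,σ) is μ + z_p·σ, with z_{0.1} = -1.282 and z_{0.74} = 0.6433.
Eliminate σ: μ = (z₂·x₁ − z₁·x₂)/(z₂ − z₁) = (0.6433·-6.2 − (-1.282)·-0.83)/1.925 = -2.62.
Then σ = (x₂ − x₁)/(z₂ − z₁) = (-0.83 − -6.2)/1.925 = 2.79.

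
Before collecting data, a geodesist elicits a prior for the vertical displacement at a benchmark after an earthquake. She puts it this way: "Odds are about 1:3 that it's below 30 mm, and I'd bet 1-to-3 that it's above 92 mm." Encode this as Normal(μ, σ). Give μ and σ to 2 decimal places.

μ = 61.00, σ = 45.96

For Normal(μ,σ), the p-quantile is μ + z_p·σ. Here z_{0.25} = -0.6745, z_{0.75} = 0.6745.
So 30 = μ − 0.6745σ and 92 = μ + 0.6745σ.
Subtracting: σ = (92 − 30)/(0.6745 − (-0.6745)) = 45.96.
Then μ = 30 − (-0.6745)·45.96 = 61.00.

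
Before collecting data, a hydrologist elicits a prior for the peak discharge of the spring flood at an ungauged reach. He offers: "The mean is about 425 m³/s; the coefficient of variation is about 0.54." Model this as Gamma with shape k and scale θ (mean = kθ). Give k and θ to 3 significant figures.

For Gamma(k, scale θ): mean = kθ, variance = kθ², so CV = 1/√k.
CV = 0.54, hence k = 1/CV² = 3.43.
Then θ = mean/k = 425/3.43 = 124.

k ≈ 3.43, θ ≈ 124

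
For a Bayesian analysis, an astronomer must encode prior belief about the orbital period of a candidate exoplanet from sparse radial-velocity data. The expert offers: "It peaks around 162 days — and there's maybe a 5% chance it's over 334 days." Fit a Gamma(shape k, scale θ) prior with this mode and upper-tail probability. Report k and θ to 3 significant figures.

k ≈ 6.28, θ ≈ 30.7

Gamma(k,θ) with k>1 has mode (k−1)θ, so θ = 162/(k−1).
Need P(X < 334) = 0.95 with θ tied to k this way. Start at k = 2, θ = 162: P(X<334) ≈ 0.610.
Too low — raise k to concentrate. Iterating converges to k ≈ 6.28.
Then θ = 162/(6.28−1) ≈ 30.7.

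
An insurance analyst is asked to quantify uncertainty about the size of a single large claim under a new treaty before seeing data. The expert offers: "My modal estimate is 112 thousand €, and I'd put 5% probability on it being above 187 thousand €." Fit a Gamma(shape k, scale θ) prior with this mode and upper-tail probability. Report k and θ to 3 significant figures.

k ≈ 11.6, θ ≈ 10.5

Gamma(k,θ) with k>1 has mode (k−1)θ, so θ = 112/(k−1).
Need P(X < 187) = 0.95 with θ tied to k this way. Start at k = 2, θ = 112: P(X<187) ≈ 0.497.
Too low — raise k to concentrate. Iterating converges to k ≈ 11.6.
Then θ = 112/(11.6−1) ≈ 10.5.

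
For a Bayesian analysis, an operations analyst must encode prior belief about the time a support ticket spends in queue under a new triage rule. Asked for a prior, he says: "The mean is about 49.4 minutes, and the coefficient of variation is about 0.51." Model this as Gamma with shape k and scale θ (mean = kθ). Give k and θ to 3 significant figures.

k ≈ 3.84, θ ≈ 12.8

For Gamma(k, scale θ): mean = kθ, variance = kθ², so CV = 1/√k.
CV = 0.51, hence k = 1/CV² = 3.84.
Then θ = mean/k = 49.4/3.84 = 12.8.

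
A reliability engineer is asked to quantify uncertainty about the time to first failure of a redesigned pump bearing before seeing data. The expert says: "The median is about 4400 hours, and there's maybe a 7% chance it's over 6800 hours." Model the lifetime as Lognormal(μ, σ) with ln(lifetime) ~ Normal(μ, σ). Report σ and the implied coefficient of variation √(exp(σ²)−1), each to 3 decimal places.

σ ≈ 0.295, CV ≈ 0.302

If T ~ Lognormal(μ,σ) then ln T ~ Normal(μ,σ), so the p-quantile of ln T is μ + z_p·σ.
ln(4400) = 8.389 and ln(6800) = 8.825; z_{0.5} = 0, z_{0.93} = 1.476.
σ = (8.825 − 8.389)/(1.476 − (0)) = 0.295.
μ = 8.389 − (0)·0.295 = 8.389.
CV = √(exp(σ²)−1) = √(exp(0.0870)−1) = 0.302.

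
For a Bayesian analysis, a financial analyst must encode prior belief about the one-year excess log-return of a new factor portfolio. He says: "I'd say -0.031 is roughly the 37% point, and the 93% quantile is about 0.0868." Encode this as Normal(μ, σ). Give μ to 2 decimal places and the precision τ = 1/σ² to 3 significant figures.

The p-quantile of Normal(μ,σ) is μ + z_p·σ, with z_{0.37} = -0.3319 and z_{0.93} = 1.476.
Eliminate σ: μ = (z₂·x₁ − z₁·x₂)/(z₂ − z₁) = (1.476·-0.031 − (-0.3319)·0.0868)/1.808 = -0.01.
Then σ = (x₂ − x₁)/(z₂ − z₁) = (0.0868 − -0.031)/1.808 = 0.07.
Precision τ = 1/σ² = 1/0.06517² = 235.

μ = -0.01, τ = 235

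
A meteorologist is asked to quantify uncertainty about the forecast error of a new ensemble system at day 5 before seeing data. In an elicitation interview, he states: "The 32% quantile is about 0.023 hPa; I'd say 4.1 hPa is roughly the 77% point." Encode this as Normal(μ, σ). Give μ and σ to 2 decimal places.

For Normal(μ,σ), the p-quantile is μ + z_p·σ. Here z_{0.32} = -0.4677, z_{0.77} = 0.7388.
So 0.023 = μ − 0.4677σ and 4.1 = μ + 0.7388σ.
Subtracting: σ = (4.1 − 0.023)/(0.7388 − (-0.4677)) = 3.38.
Then μ = 0.023 − (-0.4677)·3.38 = 1.60.

μ = 1.60, σ = 3.38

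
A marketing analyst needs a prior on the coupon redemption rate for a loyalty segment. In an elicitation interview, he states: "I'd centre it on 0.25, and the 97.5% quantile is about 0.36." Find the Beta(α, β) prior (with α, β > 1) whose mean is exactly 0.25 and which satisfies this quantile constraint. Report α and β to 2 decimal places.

With mean 0.25 fixed, write α = 0.25s, β = 0.75s where s = α+β.
Need P(θ < 0.36) = 0.975 under Beta(0.25s, 0.75s). Normal approximation: (q−m)/√(m(1−m)/s) ≈ z_{0.975} = 1.96, so s ≈ 0.25·0.75·(1.96)²/(0.36−0.25)² = 59.5.
At s = 59.5: P(θ<0.36) ≈ 0.969. Adjusting to match 0.975 gives s ≈ 66.39.
So α = 0.25·66.39 ≈ 16.60, β = 0.75·66.39 ≈ 49.79.

α ≈ 16.60, β ≈ 49.79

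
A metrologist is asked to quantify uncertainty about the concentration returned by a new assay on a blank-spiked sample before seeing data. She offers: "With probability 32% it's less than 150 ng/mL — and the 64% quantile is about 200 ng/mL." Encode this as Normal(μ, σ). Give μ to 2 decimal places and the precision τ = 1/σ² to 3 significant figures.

For Normal(μ,σ), the p-quantile is μ + z_p·σ. Here z_{0.32} = -0.4677, z_{0.64} = 0.3585.
So 150 = μ − 0.4677σ and 200 = μ + 0.3585σ.
Subtracting: σ = (200 − 150)/(0.3585 − (-0.4677)) = 60.52.
Then μ = 150 − (-0.4677)·60.52 = 178.31.
Precision τ = 1/σ² = 1/60.52² = 0.000273.

μ = 178.31, τ = 0.000273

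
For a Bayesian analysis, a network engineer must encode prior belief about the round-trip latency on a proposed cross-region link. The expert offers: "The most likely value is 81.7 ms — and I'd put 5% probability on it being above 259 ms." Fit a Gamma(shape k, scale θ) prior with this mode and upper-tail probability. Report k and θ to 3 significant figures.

k ≈ 2.97, θ ≈ 41.4

Gamma(k,θ) with k>1 has mode (k−1)θ, so θ = 81.7/(k−1).
Need P(X < 259) = 0.95 with θ tied to k this way. Start at k = 2, θ = 81.7: P(X<259) ≈ 0.825.
Too low — raise k to concentrate. Iterating converges to k ≈ 2.97.
Then θ = 81.7/(2.97−1) ≈ 41.4.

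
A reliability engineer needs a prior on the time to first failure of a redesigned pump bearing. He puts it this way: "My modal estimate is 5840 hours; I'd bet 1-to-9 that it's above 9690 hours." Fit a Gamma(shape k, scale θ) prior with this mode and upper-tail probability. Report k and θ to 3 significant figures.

Gamma(k,θ) with k>1 has mode (k−1)θ, so θ = 5840/(k−1).
Need P(X < 9690) = 0.9 with θ tied to k this way. Start at k = 2, θ = 5840: P(X<9690) ≈ 0.494.
Too low — raise k to concentrate. Iterating converges to k ≈ 8.36.
Then θ = 5840/(8.36−1) ≈ 793.

k ≈ 8.36, θ ≈ 793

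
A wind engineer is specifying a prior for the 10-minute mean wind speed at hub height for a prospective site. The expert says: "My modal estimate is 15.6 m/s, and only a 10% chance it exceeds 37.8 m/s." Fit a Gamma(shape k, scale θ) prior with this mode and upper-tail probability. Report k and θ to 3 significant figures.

Gamma(k,θ) with k>1 has mode (k−1)θ, so θ = 15.6/(k−1).
Need P(X < 37.8) = 0.9 with θ tied to k this way. Start at k = 2, θ = 15.6: P(X<37.8) ≈ 0.697.
Too low — raise k to concentrate. Iterating converges to k ≈ 3.45.
Then θ = 15.6/(3.45−1) ≈ 6.36.

k ≈ 3.45, θ ≈ 6.36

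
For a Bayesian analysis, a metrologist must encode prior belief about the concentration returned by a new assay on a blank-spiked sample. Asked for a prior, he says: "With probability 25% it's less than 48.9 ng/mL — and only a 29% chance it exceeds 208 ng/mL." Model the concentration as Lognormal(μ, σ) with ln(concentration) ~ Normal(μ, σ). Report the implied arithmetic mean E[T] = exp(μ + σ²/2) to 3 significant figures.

E[T] ≈ 217 ng/mL

If T ~ Lognormal(μ,σ) then ln T ~ Normal(μ,σ), so the p-quantile of ln T is μ + z_p·σ.
ln(48.9) = 3.89 and ln(208) = 5.338; z_{0.25} = -0.6745, z_{0.71} = 0.5534.
σ = (5.338 − 3.89)/(0.5534 − (-0.6745)) = 1.179.
μ = 3.89 − (-0.6745)·1.179 = 4.685.
E[T] = exp(μ + σ²/2) = exp(4.685 + 0.6951) = 217 ng/mL.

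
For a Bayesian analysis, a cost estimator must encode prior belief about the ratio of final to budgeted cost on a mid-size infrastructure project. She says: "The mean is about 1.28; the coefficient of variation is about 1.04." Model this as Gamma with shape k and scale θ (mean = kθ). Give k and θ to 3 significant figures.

For Gamma(k, scale θ): mean = kθ, variance = kθ², so CV = 1/√k.
CV = 1.04, hence k = 1/CV² = 0.925.
Then θ = mean/k = 1.28/0.925 = 1.38.

k ≈ 0.925, θ ≈ 1.38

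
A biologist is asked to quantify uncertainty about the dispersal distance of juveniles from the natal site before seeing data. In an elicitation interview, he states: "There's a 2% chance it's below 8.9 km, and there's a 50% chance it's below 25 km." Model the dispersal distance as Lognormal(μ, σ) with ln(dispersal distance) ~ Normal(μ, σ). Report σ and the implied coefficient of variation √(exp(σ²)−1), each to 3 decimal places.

σ ≈ 0.503, CV ≈ 0.536

If T ~ Lognormal(μ,σ) then ln T ~ Normal(μ,σ), so the p-quantile of ln T is μ + z_p·σ.
ln(8.9) = 2.186 and ln(25) = 3.219; z_{0.02} = -2.054, z_{0.5} = 0.
σ = (3.219 − 2.186)/(0 − (-2.054)) = 0.503.
μ = 2.186 − (-2.054)·0.503 = 3.219.
CV = √(exp(σ²)−1) = √(exp(0.2529)−1) = 0.536.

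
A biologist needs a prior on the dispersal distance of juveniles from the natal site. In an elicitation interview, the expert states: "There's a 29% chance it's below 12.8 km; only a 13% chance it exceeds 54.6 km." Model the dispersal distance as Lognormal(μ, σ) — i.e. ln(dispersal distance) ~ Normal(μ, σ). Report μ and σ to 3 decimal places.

μ ≈ 3.027, σ ≈ 0.864

If T ~ Lognormal(μ,σ) then ln T ~ Normal(μ,σ), so the p-quantile of ln T is μ + z_p·σ.
ln(12.8) = 2.549 and ln(54.6) = 4; z_{0.29} = -0.5534, z_{0.87} = 1.126.
σ = (4 − 2.549)/(1.126 − (-0.5534)) = 0.864.
μ = 2.549 − (-0.5534)·0.864 = 3.027.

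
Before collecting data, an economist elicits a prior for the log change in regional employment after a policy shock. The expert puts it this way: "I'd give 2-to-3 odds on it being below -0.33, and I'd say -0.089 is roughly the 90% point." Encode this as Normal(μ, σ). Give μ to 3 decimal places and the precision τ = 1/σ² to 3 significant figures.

The p-quantile of Normal(μ,σ) is μ + z_p·σ, with z_{0.4} = -0.2533 and z_{0.9} = 1.282.
Eliminate σ: μ = (z₂·x₁ − z₁·x₂)/(z₂ − z₁) = (1.282·-0.33 − (-0.2533)·-0.089)/1.535 = -0.290.
Then σ = (x₂ − x₁)/(z₂ − z₁) = (-0.089 − -0.33)/1.535 = 0.157.
Precision τ = 1/σ² = 1/0.157² = 40.6.

μ = -0.290, τ = 40.6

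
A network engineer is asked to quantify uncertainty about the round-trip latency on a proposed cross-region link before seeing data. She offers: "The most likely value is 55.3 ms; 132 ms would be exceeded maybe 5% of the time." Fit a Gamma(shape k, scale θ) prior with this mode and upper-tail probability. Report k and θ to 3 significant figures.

k ≈ 4.61, θ ≈ 15.3

Gamma(k,θ) with k>1 has mode (k−1)θ, so θ = 55.3/(k−1).
Need P(X < 132) = 0.95 with θ tied to k this way. Start at k = 2, θ = 55.3: P(X<132) ≈ 0.689.
Too low — raise k to concentrate. Iterating converges to k ≈ 4.61.
Then θ = 55.3/(4.61−1) ≈ 15.3.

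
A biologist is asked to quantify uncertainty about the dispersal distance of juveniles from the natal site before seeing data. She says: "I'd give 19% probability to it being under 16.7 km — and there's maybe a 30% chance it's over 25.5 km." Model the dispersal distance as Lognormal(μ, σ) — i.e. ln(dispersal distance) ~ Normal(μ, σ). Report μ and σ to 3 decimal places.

If T ~ Lognormal(μ,σ) then ln T ~ Normal(μ,σ), so the p-quantile of ln T is μ + z_p·σ.
ln(16.7) = 2.815 and ln(25.5) = 3.239; z_{0.19} = -0.8779, z_{0.7} = 0.5244.
σ = (3.239 − 2.815)/(0.5244 − (-0.8779)) = 0.302.
μ = 2.815 − (-0.8779)·0.302 = 3.080.

μ ≈ 3.080, σ ≈ 0.302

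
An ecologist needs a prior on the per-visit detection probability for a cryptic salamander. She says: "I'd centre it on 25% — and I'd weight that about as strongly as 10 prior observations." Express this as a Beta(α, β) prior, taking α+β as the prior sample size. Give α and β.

Under the effective-sample-size interpretation, Beta(α, β) has prior mean α/(α+β) and prior sample size α+β.
So α+β = 10 and α/(α+β) = 0.25, giving α = 0.25·10 = 2.5 and β = 10 − 2.5 = 7.5.

α = 2.5, β = 7.5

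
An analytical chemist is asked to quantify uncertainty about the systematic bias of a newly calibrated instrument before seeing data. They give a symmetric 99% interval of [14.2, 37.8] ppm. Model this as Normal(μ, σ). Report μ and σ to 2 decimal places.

μ = 26.00, σ = 4.58

A symmetric 99% interval runs μ ± z·σ with z = 2.576.
Half-width = 11.8, so σ = 11.8/2.576 = 4.58.
μ is the interval midpoint, 26.00.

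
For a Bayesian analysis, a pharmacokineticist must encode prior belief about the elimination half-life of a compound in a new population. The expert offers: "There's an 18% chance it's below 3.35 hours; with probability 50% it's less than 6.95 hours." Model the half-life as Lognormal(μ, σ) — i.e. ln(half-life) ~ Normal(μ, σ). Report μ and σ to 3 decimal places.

If T ~ Lognormal(μ,σ) then ln T ~ Normal(μ,σ), so the p-quantile of ln T is μ + z_p·σ.
ln(3.35) = 1.209 and ln(6.95) = 1.939; z_{0.18} = -0.9154, z_{0.5} = 0.
σ = (1.939 − 1.209)/(0 − (-0.9154)) = 0.797.
μ = 1.209 − (-0.9154)·0.797 = 1.939.

μ ≈ 1.939, σ ≈ 0.797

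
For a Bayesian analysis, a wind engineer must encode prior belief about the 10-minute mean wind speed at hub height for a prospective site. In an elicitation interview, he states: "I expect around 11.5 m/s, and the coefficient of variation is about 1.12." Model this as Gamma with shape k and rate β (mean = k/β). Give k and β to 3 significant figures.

k ≈ 0.797, β ≈ 0.0693

For Gamma(k, rate β): mean = k/β, variance = k/β², so CV = 1/√k.
CV = 1.12, hence k = 1/CV² = 0.797.
Then β = k/mean = 0.797/11.5 = 0.0693.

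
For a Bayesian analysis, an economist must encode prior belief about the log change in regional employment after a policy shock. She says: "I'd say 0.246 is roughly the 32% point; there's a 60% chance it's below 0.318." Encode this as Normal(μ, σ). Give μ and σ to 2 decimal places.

μ = 0.29, σ = 0.10

The p-quantile of Normal(μ,σ) is μ + z_p·σ, with z_{0.32} = -0.4677 and z_{0.6} = 0.2533.
Eliminate σ: μ = (z₂·x₁ − z₁·x₂)/(z₂ − z₁) = (0.2533·0.246 − (-0.4677)·0.318)/0.721 = 0.29.
Then σ = (x₂ − x₁)/(z₂ − z₁) = (0.318 − 0.246)/0.721 = 0.10.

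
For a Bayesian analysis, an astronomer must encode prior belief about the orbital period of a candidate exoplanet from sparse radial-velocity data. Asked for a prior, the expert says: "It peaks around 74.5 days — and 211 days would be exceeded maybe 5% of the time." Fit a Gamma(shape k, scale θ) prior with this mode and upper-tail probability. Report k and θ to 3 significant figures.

Gamma(k,θ) with k>1 has mode (k−1)θ, so θ = 74.5/(k−1).
Need P(X < 211) = 0.95 with θ tied to k this way. Start at k = 2, θ = 74.5: P(X<211) ≈ 0.774.
Too low — raise k to concentrate. Iterating converges to k ≈ 3.47.
Then θ = 74.5/(3.47−1) ≈ 30.2.

k ≈ 3.47, θ ≈ 30.2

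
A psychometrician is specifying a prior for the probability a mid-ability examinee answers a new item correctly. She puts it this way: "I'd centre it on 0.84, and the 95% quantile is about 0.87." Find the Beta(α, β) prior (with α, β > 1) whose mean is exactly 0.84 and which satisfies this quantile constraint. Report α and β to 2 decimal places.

α ≈ 315.83, β ≈ 60.16

With mean 0.84 fixed, write α = 0.84s, β = 0.16s where s = α+β.
Need P(θ < 0.87) = 0.95 under Beta(0.84s, 0.16s). Normal approximation: (q−m)/√(m(1−m)/s) ≈ z_{0.95} = 1.64, so s ≈ 0.84·0.16·(1.64)²/(0.87−0.84)² = 404.0.
At s = 404.0: P(θ<0.87) ≈ 0.956. Adjusting to match 0.95 gives s ≈ 375.99.
So α = 0.84·375.99 ≈ 315.83, β = 0.16·375.99 ≈ 60.16.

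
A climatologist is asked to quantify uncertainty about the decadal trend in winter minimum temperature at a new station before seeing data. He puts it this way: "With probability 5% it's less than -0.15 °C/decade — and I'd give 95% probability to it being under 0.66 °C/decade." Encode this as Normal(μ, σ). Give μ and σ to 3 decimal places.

For Normal(μ,σ), the p-quantile is μ + z_p·σ. Here z_{0.05} = -1.645, z_{0.95} = 1.645.
So -0.15 = μ − 1.645σ and 0.66 = μ + 1.645σ.
Subtracting: σ = (0.66 − -0.15)/(1.645 − (-1.645)) = 0.246.
Then μ = -0.15 − (-1.645)·0.246 = 0.255.

μ = 0.255, σ = 0.246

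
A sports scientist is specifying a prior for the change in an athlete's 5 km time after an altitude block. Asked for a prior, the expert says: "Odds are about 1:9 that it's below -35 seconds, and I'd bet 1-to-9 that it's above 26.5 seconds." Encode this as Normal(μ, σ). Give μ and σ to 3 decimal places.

μ = -4.250, σ = 23.994

The p-quantile of Normal(μ,σ) is μ + z_p·σ, with z_{0.1} = -1.282 and z_{0.9} = 1.282.
Eliminate σ: μ = (z₂·x₁ − z₁·x₂)/(z₂ − z₁) = (1.282·-35 − (-1.282)·26.5)/2.563 = -4.250.
Then σ = (x₂ − x₁)/(z₂ − z₁) = (26.5 − -35)/2.563 = 23.994.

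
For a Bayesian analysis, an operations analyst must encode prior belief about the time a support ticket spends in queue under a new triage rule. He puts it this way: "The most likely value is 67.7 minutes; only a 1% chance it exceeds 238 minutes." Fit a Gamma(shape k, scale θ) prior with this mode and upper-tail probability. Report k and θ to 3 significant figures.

Gamma(k,θ) with k>1 has mode (k−1)θ, so θ = 67.7/(k−1).
Need P(X < 238) = 0.99 with θ tied to k this way. Start at k = 2, θ = 67.7: P(X<238) ≈ 0.866.
Too low — raise k to concentrate. Iterating converges to k ≈ 3.74.
Then θ = 67.7/(3.74−1) ≈ 24.7.

k ≈ 3.74, θ ≈ 24.7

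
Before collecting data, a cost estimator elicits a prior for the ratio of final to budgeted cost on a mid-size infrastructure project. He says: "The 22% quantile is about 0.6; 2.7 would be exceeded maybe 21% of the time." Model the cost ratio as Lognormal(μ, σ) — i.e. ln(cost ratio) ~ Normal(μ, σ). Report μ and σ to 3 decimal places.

If T ~ Lognormal(μ,σ) then ln T ~ Normal(μ,σ), so the p-quantile of ln T is μ + z_p·σ.
ln(0.6) = -0.5108 and ln(2.7) = 0.9933; z_{0.22} = -0.7722, z_{0.79} = 0.8064.
σ = (0.9933 − -0.5108)/(0.8064 − (-0.7722)) = 0.953.
μ = -0.5108 − (-0.7722)·0.953 = 0.225.

μ ≈ 0.225, σ ≈ 0.953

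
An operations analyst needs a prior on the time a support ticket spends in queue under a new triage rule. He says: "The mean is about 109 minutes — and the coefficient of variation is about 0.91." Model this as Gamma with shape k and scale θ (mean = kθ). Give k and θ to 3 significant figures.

k ≈ 1.21, θ ≈ 90.3

For Gamma(k, scale θ): mean = kθ, variance = kθ², so CV = 1/√k.
CV = 0.91, hence k = 1/CV² = 1.21.
Then θ = mean/k = 109/1.21 = 90.3.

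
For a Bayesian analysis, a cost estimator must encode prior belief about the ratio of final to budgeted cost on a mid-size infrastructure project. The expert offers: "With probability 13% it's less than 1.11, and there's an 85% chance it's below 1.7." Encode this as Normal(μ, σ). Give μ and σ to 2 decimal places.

For Normal(μ,σ), the p-quantile is μ + z_p·σ. Here z_{0.13} = -1.126, z_{0.85} = 1.036.
So 1.11 = μ − 1.126σ and 1.7 = μ + 1.036σ.
Subtracting: σ = (1.7 − 1.11)/(1.036 − (-1.126)) = 0.27.
Then μ = 1.11 − (-1.126)·0.27 = 1.42.

μ = 1.42, σ = 0.27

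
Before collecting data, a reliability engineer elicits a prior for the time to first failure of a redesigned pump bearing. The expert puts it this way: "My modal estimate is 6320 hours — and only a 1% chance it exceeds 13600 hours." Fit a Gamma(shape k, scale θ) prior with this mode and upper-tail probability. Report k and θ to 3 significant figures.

k ≈ 9.25, θ ≈ 766

Gamma(k,θ) with k>1 has mode (k−1)θ, so θ = 6320/(k−1).
Need P(X < 13600) = 0.99 with θ tied to k this way. Start at k = 2, θ = 6320: P(X<13600) ≈ 0.634.
Too low — raise k to concentrate. Iterating converges to k ≈ 9.25.
Then θ = 6320/(9.25−1) ≈ 766.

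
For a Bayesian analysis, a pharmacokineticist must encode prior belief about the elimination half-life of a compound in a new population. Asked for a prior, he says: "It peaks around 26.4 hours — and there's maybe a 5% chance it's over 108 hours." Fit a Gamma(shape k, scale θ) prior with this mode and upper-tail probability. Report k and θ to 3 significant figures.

Gamma(k,θ) with k>1 has mode (k−1)θ, so θ = 26.4/(k−1).
Need P(X < 108) = 0.95 with θ tied to k this way. Start at k = 2, θ = 26.4: P(X<108) ≈ 0.915.
Too low — raise k to concentrate. Iterating converges to k ≈ 2.26.
Then θ = 26.4/(2.26−1) ≈ 20.9.

k ≈ 2.26, θ ≈ 20.9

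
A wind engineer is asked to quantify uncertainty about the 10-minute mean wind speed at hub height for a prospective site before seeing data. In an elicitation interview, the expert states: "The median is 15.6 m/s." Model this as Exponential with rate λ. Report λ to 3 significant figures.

λ ≈ 0.0444

Exponential median = ln 2 / λ, so λ = ln 2 / 15.6 = 0.0444.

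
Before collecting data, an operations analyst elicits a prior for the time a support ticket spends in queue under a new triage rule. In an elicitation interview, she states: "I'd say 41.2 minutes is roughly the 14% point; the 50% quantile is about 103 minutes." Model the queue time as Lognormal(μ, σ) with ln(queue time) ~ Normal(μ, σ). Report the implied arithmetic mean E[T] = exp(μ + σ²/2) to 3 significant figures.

E[T] ≈ 148 minutes

If T ~ Lognormal(μ,σ) then ln T ~ Normal(μ,σ), so the p-quantile of ln T is μ + z_p·σ.
ln(41.2) = 3.718 and ln(103) = 4.635; z_{0.14} = -1.08, z_{0.5} = 0.
σ = (4.635 − 3.718)/(0 − (-1.08)) = 0.848.
μ = 3.718 − (-1.08)·0.848 = 4.635.
E[T] = exp(μ + σ²/2) = exp(4.635 + 0.3597) = 148 minutes.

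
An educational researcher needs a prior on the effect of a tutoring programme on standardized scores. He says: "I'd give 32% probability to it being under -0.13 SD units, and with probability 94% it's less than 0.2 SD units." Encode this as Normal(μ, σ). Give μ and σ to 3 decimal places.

μ = -0.054, σ = 0.163

For Normal(μ,σ), the p-quantile is μ + z_p·σ. Here z_{0.32} = -0.4677, z_{0.94} = 1.555.
So -0.13 = μ − 0.4677σ and 0.2 = μ + 1.555σ.
Subtracting: σ = (0.2 − -0.13)/(1.555 − (-0.4677)) = 0.163.
Then μ = -0.13 − (-0.4677)·0.163 = -0.054.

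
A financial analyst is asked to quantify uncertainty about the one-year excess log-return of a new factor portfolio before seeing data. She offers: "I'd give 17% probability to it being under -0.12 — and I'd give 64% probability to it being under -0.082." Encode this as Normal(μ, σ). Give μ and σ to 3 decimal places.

For Normal(μ,σ), the p-quantile is μ + z_p·σ. Here z_{0.17} = -0.9542, z_{0.64} = 0.3585.
So -0.12 = μ − 0.9542σ and -0.082 = μ + 0.3585σ.
Subtracting: σ = (-0.082 − -0.12)/(0.3585 − (-0.9542)) = 0.029.
Then μ = -0.12 − (-0.9542)·0.029 = -0.092.

μ = -0.092, σ = 0.029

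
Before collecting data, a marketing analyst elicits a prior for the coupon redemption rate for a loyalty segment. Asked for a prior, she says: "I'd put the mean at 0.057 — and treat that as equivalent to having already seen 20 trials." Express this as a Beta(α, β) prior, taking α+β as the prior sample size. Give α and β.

Under the effective-sample-size interpretation, Beta(α, β) has prior mean α/(α+β) and prior sample size α+β.
So α+β = 20 and α/(α+β) = 0.057, giving α = 0.057·20 = 1.14 and β = 20 − 1.14 = 18.86.

α = 1.14, β = 18.86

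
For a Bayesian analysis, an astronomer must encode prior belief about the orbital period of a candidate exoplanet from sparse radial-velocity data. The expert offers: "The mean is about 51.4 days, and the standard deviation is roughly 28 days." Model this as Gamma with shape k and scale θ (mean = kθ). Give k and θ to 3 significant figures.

k ≈ 3.37, θ ≈ 15.3

For Gamma(k, scale θ): mean = kθ, variance = kθ², so CV = 1/√k.
CV = SD/mean = 28/51.4 = 0.5447, hence k = 1/CV² = 3.37.
Then θ = mean/k = 51.4/3.37 = 15.3.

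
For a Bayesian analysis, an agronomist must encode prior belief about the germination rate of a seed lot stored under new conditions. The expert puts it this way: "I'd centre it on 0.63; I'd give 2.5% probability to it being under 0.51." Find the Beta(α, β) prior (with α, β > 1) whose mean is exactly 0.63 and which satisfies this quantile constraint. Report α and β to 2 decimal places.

With mean 0.63 fixed, write α = 0.63s, β = 0.37s where s = α+β.
Need P(θ < 0.51) = 0.025 under Beta(0.63s, 0.37s). Normal approximation: (q−m)/√(m(1−m)/s) ≈ z_{0.025} = -1.96, so s ≈ 0.63·0.37·(-1.96)²/(0.51−0.63)² = 62.2.
At s = 62.2: P(θ<0.51) ≈ 0.027. Adjusting to match 0.025 gives s ≈ 64.82.
So α = 0.63·64.82 ≈ 40.84, β = 0.37·64.82 ≈ 23.98.

α ≈ 40.84, β ≈ 23.98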